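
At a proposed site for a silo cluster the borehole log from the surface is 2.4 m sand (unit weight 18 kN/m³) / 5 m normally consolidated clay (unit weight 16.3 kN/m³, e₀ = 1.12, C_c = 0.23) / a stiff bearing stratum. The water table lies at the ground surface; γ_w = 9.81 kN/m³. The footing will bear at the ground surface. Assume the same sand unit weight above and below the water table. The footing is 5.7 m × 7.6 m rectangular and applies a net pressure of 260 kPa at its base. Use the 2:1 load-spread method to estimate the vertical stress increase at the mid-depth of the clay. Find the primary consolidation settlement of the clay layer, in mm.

S_c ≈ 286 mm

Mid-depth of clay below the ground surface: z = 2.4 + 5/2 = 4.9 m.
Total vertical stress at mid-clay: σ_v = 18×2.4 + 16.3×2.5 = 83.95 kPa.
Pore pressure: u = 9.81×(4.9 − 0) = 48.069 kPa.
Initial effective stress: σ'_0 = σ_v − u = 83.95 − 48.069 = 35.881 kPa.
Stress increase at mid-clay by the 2:1 spreading method:
Δσ = qBL/((B+z)(L+z)) = 260×5.7×7.6/((5.7+4.9)(7.6+4.9)) = 85.005 kPa
Final effective stress: σ'_f = σ'_0 + Δσ = 35.881 + 85.005 = 120.89 kPa.
Normally consolidated clay, so the full stress increment lies on the virgin compression line:
S_c = C_c·H/(1+e₀)·log₁₀(σ'_f/σ'_0) = 0.23×5/(1+1.12)×log₁₀(120.89/35.881)
    = 0.54245 × 0.52753 = 0.2862 m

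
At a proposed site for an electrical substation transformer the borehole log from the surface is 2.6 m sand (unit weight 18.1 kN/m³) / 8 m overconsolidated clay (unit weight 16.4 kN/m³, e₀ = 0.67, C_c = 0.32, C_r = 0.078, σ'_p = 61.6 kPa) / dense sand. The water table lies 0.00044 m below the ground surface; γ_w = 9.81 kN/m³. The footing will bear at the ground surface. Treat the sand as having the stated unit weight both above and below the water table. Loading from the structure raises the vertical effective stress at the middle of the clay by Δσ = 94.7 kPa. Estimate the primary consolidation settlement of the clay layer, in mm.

S_c ≈ 600 mm

Mid-depth of clay below the ground surface: z = 2.6 + 8/2 = 6.6 m.
Total vertical stress at mid-clay: σ_v = 18.1×2.6 + 16.4×4 = 112.66 kPa.
Pore pressure: u = 9.81×(6.6 − 0.00044) = 64.746 kPa.
Initial effective stress: σ'_0 = σ_v − u = 112.66 − 64.746 = 47.914 kPa.
Final effective stress: σ'_f = 47.914 + 94.7 = 142.61 kPa.
σ'_f = 142.61 > σ'_p = 61.6 kPa, so the stress path crosses the preconsolidation pressure — recompression up to σ'_p, then virgin compression beyond:
S_c = H/(1+e₀)·[C_r·log₁₀(σ'_p/σ'_0) + C_c·log₁₀(σ'_f/σ'_p)]
    = 8/1.67 × [0.078×log₁₀(61.6/47.914) + 0.32×log₁₀(142.61/61.6)]
    = 4.7904 × [0.0085112 + 0.11666] = 0.5996 m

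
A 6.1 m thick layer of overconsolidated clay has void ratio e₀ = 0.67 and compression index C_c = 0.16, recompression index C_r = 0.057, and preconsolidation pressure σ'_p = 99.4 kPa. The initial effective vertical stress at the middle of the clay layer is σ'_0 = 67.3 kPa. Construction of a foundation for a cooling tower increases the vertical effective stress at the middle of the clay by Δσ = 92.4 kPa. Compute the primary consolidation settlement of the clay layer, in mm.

S_c ≈ 156 mm

Final effective stress: σ'_f = 67.3 + 92.4 = 159.7 kPa.
σ'_f = 159.7 > σ'_p = 99.4 kPa, so the stress path crosses the preconsolidation pressure — recompression up to σ'_p, then virgin compression beyond:
S_c = H/(1+e₀)·[C_r·log₁₀(σ'_p/σ'_0) + C_c·log₁₀(σ'_f/σ'_p)]
    = 6.1/1.67 × [0.057×log₁₀(99.4/67.3) + 0.16×log₁₀(159.7/99.4)]
    = 3.6527 × [0.0096542 + 0.032947] = 0.1556 m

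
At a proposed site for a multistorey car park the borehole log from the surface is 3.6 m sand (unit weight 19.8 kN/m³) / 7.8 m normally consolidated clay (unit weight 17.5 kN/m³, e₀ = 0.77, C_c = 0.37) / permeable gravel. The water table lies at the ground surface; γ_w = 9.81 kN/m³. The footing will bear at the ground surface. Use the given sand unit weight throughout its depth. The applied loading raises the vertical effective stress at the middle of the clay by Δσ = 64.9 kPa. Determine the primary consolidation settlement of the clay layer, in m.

S_c ≈ 0.485 m

Mid-depth of clay below the ground surface: z = 3.6 + 7.8/2 = 7.5 m.
Total vertical stress at mid-clay: σ_v = 19.8×3.6 + 17.5×3.9 = 139.53 kPa.
Pore pressure: u = 9.81×(7.5 − 0) = 73.575 kPa.
Initial effective stress: σ'_0 = σ_v − u = 139.53 − 73.575 = 65.955 kPa.
Final effective stress: σ'_f = σ'_0 + Δσ = 65.955 + 64.9 = 130.86 kPa.
Normally consolidated clay, so the full stress increment lies on the virgin compression line:
S_c = C_c·H/(1+e₀)·log₁₀(σ'_f/σ'_0) = 0.37×7.8/(1+0.77)×log₁₀(130.86/65.955)
    = 1.6305 × 0.29756 = 0.4852 m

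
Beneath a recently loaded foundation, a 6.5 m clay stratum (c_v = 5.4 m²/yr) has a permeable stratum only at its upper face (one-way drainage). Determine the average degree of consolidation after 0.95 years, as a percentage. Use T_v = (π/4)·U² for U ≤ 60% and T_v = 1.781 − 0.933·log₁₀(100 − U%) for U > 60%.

Drainage path length: H_d = H = 6.5 m (single drainage).
T_v = c_v·t/H_d² = 5.4×0.95/6.5² = 0.12142.
T_v = 0.12142 corresponds to the U ≤ 60% branch:
U = √(4T_v/π) = 0.3932

U ≈ 39.3 %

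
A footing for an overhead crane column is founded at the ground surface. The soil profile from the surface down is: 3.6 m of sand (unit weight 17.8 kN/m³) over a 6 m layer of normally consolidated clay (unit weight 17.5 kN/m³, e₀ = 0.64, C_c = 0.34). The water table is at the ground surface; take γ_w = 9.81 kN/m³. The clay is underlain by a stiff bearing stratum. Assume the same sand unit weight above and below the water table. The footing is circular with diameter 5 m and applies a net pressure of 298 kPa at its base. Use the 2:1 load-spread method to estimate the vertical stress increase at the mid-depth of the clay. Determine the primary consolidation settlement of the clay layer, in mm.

Mid-depth of clay below the ground surface: z = 3.6 + 6/2 = 6.6 m.
Total vertical stress at mid-clay: σ_v = 17.8×3.6 + 17.5×3 = 116.58 kPa.
Pore pressure: u = 9.81×(6.6 − 0) = 64.746 kPa.
Initial effective stress: σ'_0 = σ_v − u = 116.58 − 64.746 = 51.834 kPa.
Stress increase at mid-clay by the 2:1 spreading method:
Δσ ≈ qD²/(D+z)² = 298×5²/(5+6.6)² = 55.366 kPa
Final effective stress: σ'_f = σ'_0 + Δσ = 51.834 + 55.366 = 107.2 kPa.
Normally consolidated clay, so the full stress increment lies on the virgin compression line:
S_c = C_c·H/(1+e₀)·log₁₀(σ'_f/σ'_0) = 0.34×6/(1+0.64)×log₁₀(107.2/51.834)
    = 1.2439 × 0.31558 = 0.3925 m

S_c ≈ 393 mm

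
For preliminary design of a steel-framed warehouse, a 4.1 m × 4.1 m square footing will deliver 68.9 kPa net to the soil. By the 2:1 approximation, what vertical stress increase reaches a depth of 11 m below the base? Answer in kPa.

Δσ_z ≈ 5.08 kPa

By the 2:1 method the load spreads at 1 horizontal : 2 vertical, so at depth z the loaded area has grown by z in each plan dimension:
Δσ = qBL/((B+z)(L+z)) = 68.9×4.1×4.1/((4.1+11)(4.1+11)) = 5.0796 kPa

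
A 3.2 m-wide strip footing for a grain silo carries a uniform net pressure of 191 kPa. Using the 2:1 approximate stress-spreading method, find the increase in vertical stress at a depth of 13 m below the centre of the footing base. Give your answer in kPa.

By the 2:1 method the load spreads at 1 horizontal : 2 vertical, so at depth z the loaded area has grown by z in each plan dimension:
Δσ = qB/(B+z) = 191×3.2/(3.2+13) = 37.728 kPa

Δσ_z ≈ 37.7 kPa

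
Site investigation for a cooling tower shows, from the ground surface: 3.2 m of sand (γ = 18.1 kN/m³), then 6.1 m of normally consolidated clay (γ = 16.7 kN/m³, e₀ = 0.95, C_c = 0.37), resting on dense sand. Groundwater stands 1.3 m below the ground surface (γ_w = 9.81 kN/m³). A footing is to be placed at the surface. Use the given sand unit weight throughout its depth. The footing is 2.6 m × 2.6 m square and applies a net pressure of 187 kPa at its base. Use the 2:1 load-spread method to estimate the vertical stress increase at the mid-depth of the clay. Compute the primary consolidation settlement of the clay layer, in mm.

S_c ≈ 119 mm

Mid-depth of clay below the ground surface: z = 3.2 + 6.1/2 = 6.25 m.
Total vertical stress at mid-clay: σ_v = 18.1×3.2 + 16.7×3.05 = 108.86 kPa.
Pore pressure: u = 9.81×(6.25 − 1.3) = 48.56 kPa.
Initial effective stress: σ'_0 = σ_v − u = 108.86 − 48.56 = 60.3 kPa.
Stress increase at mid-clay by the 2:1 spreading method:
Δσ = qBL/((B+z)(L+z)) = 187×2.6×2.6/((2.6+6.25)(2.6+6.25)) = 16.14 kPa
Final effective stress: σ'_f = σ'_0 + Δσ = 60.3 + 16.14 = 76.44 kPa.
Normally consolidated clay, so the full stress increment lies on the virgin compression line:
S_c = C_c·H/(1+e₀)·log₁₀(σ'_f/σ'_0) = 0.37×6.1/(1+0.95)×log₁₀(76.44/60.3)
    = 1.1574 × 0.103 = 0.1192 m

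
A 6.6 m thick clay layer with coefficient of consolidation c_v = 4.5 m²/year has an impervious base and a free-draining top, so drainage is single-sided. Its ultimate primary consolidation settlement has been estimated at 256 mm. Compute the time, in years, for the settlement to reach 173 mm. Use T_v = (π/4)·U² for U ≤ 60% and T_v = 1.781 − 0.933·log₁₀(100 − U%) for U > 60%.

t ≈ 3.6 years

Drainage path length: H_d = H = 6.6 m (single drainage).
U = S(t)/S_ult = 173/256 = 0.6758.
U > 60%: T_v = 1.781 − 0.933·log₁₀(100 − 67.578) = 0.37139.
t = T_v·H_d²/c_v = 0.37139×6.6²/4.5 = 3.595 years.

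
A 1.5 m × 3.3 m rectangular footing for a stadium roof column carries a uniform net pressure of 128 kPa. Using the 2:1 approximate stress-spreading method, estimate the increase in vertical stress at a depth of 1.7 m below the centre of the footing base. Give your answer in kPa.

By the 2:1 method the load spreads at 1 horizontal : 2 vertical, so at depth z the loaded area has grown by z in each plan dimension:
Δσ = qBL/((B+z)(L+z)) = 128×1.5×3.3/((1.5+1.7)(3.3+1.7)) = 39.6 kPa

Δσ_z ≈ 39.6 kPa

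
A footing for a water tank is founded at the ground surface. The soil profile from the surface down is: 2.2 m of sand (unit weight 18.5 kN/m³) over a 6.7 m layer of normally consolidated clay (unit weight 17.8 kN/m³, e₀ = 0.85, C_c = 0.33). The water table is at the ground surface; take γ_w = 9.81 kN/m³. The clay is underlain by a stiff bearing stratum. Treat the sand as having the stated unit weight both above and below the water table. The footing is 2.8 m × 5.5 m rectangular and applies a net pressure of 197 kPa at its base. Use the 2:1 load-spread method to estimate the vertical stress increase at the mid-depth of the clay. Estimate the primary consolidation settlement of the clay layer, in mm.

Mid-depth of clay below the ground surface: z = 2.2 + 6.7/2 = 5.55 m.
Total vertical stress at mid-clay: σ_v = 18.5×2.2 + 17.8×3.35 = 100.33 kPa.
Pore pressure: u = 9.81×(5.55 − 0) = 54.446 kPa.
Initial effective stress: σ'_0 = σ_v − u = 100.33 − 54.446 = 45.884 kPa.
Stress increase at mid-clay by the 2:1 spreading method:
Δσ = qBL/((B+z)(L+z)) = 197×2.8×5.5/((2.8+5.55)(5.5+5.55)) = 32.88 kPa
Final effective stress: σ'_f = σ'_0 + Δσ = 45.884 + 32.88 = 78.764 kPa.
Normally consolidated clay, so the full stress increment lies on the virgin compression line:
S_c = C_c·H/(1+e₀)·log₁₀(σ'_f/σ'_0) = 0.33×6.7/(1+0.85)×log₁₀(78.764/45.884)
    = 1.1951 × 0.23467 = 0.2805 m

S_c ≈ 280 mm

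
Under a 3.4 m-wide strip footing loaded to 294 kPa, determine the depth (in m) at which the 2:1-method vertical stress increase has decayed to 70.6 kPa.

z ≈ 10.8 m

2:1 spreading — at depth z the loaded area has grown by z in each plan dimension:
qB/(B+z) = Δσ_z ⇒ z = qB/Δσ_z − B = 294×3.4/70.6 − 3.4 = 10.76 m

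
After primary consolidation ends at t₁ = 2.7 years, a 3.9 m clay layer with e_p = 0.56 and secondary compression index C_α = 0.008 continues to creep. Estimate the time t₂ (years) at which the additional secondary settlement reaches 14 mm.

t₂ ≈ 13.5 years

S_s = C_α·H/(1+e_p)·log₁₀(t₂/t₁) ⇒ log₁₀(t₂/t₁) = S_s·(1+e_p)/(C_α·H).
log₁₀(t₂/t₁) = 0.014 × (1+0.56) / (0.008×3.9) = 0.7
t₂ = t₁ × 10^0.7 = 2.7 × 5.012 = 13.53 years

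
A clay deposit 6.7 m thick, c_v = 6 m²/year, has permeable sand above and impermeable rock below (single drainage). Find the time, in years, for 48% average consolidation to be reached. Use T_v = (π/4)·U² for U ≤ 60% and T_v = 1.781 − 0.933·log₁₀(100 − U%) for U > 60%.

t ≈ 1.35 years

Drainage path length: H_d = H = 6.7 m (single drainage).
U ≤ 60%: T_v = (π/4)·U² = (π/4)×0.48² = 0.18096.
t = T_v·H_d²/c_v = 0.18096×6.7²/6 = 1.354 years.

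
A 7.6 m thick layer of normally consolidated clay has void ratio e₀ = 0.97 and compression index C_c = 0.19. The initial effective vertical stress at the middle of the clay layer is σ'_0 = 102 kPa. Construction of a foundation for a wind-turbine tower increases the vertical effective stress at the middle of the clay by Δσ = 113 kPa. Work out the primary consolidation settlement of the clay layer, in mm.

Final effective stress: σ'_f = σ'_0 + Δσ = 102 + 113 = 215 kPa.
Normally consolidated clay, so the full stress increment lies on the virgin compression line:
S_c = C_c·H/(1+e₀)·log₁₀(σ'_f/σ'_0) = 0.19×7.6/(1+0.97)×log₁₀(215/102)
    = 0.73299 × 0.32384 = 0.2374 m

S_c ≈ 237 mm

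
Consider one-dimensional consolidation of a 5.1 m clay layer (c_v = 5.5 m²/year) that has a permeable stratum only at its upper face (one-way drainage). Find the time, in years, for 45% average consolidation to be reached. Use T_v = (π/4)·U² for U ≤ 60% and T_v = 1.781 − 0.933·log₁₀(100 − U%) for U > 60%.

t ≈ 0.752 years

Drainage path length: H_d = H = 5.1 m (single drainage).
U ≤ 60%: T_v = (π/4)·U² = (π/4)×0.45² = 0.15904.
t = T_v·H_d²/c_v = 0.15904×5.1²/5.5 = 0.7521 years.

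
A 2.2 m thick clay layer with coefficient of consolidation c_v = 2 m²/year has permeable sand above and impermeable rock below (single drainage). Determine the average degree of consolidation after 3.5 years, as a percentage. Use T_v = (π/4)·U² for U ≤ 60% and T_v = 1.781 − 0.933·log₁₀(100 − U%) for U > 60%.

U ≈ 97.7 %

Drainage path length: H_d = H = 2.2 m (single drainage).
T_v = c_v·t/H_d² = 2×3.5/2.2² = 1.4463.
T_v = 1.4463 corresponds to the U > 60% branch:
U = 1 − 10^((1.781 − T_v)/0.933)/100 = 0.9772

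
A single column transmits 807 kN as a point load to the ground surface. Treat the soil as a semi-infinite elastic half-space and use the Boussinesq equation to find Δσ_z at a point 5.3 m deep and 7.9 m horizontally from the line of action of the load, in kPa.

Boussinesq vertical stress below a point load on an elastic half-space:
Δσ_z = 3P/(2πz²) · [1 + (r/z)²]^(−5/2)
r/z = 7.9/5.3 = 1.4906; [1+(r/z)²]^(−5/2) = 0.053673.
Δσ_z = 3×807/(2π×5.3²) × 0.053673 = 13.717 × 0.053673 = 0.7362 kPa

Δσ_z ≈ 0.736 kPa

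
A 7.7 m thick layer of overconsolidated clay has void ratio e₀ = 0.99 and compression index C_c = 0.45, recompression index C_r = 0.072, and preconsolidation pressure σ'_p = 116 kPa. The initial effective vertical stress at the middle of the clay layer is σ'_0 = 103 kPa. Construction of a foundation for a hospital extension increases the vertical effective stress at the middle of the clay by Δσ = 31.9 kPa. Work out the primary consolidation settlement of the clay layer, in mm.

Final effective stress: σ'_f = 103 + 31.9 = 134.9 kPa.
σ'_f = 134.9 > σ'_p = 116 kPa, so the stress path crosses the preconsolidation pressure — recompression up to σ'_p, then virgin compression beyond:
S_c = H/(1+e₀)·[C_r·log₁₀(σ'_p/σ'_0) + C_c·log₁₀(σ'_f/σ'_p)]
    = 7.7/1.99 × [0.072×log₁₀(116/103) + 0.45×log₁₀(134.9/116)]
    = 3.8693 × [0.0037167 + 0.029499] = 0.1285 m

S_c ≈ 129 mm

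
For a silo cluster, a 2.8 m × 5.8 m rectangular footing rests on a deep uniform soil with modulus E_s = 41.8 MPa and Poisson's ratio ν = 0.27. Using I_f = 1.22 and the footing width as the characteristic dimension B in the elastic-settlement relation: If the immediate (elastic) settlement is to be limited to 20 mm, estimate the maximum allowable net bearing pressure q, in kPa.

E_s = 41.8 MPa = 41800 kPa.
S_e = q·B·(1−ν²)/E_s · I_f  ⇒  q = S_e·E_s / (B·(1−ν²)·I_f).
q = 0.02 × 41800 / (2.8 × 0.9271 × 1.22) = 264 kPa

q ≈ 264 kPa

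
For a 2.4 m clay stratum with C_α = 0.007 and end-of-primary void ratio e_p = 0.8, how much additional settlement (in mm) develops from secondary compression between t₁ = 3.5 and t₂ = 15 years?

S_s ≈ 5.9 mm

Secondary compression: S_s = C_α·H/(1+e_p)·log₁₀(t₂/t₁)
S_s = 0.007×2.4/(1+0.8)×log₁₀(15/3.5)
    = 0.009333 × 0.632 = 0.005899 m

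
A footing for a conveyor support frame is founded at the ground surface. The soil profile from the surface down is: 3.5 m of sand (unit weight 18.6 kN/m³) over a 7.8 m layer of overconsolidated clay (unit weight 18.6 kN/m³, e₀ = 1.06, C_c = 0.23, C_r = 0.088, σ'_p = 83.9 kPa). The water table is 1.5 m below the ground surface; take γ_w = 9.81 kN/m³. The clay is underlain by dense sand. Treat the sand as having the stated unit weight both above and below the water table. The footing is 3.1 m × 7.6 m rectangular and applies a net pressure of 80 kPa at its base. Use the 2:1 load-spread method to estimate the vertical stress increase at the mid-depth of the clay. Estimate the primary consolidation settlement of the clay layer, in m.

Mid-depth of clay below the ground surface: z = 3.5 + 7.8/2 = 7.4 m.
Total vertical stress at mid-clay: σ_v = 18.6×3.5 + 18.6×3.9 = 137.64 kPa.
Pore pressure: u = 9.81×(7.4 − 1.5) = 57.879 kPa.
Initial effective stress: σ'_0 = σ_v − u = 137.64 − 57.879 = 79.761 kPa.
Stress increase at mid-clay by the 2:1 spreading method:
Δσ = qBL/((B+z)(L+z)) = 80×3.1×7.6/((3.1+7.4)(7.6+7.4)) = 11.967 kPa
Final effective stress: σ'_f = 79.761 + 11.967 = 91.728 kPa.
σ'_f = 91.728 > σ'_p = 83.9 kPa, so the stress path crosses the preconsolidation pressure — recompression up to σ'_p, then virgin compression beyond:
S_c = H/(1+e₀)·[C_r·log₁₀(σ'_p/σ'_0) + C_c·log₁₀(σ'_f/σ'_p)]
    = 7.8/2.06 × [0.088×log₁₀(83.9/79.761) + 0.23×log₁₀(91.728/83.9)]
    = 3.7864 × [0.0019335 + 0.0089102] = 0.04106 m

S_c ≈ 0.0411 m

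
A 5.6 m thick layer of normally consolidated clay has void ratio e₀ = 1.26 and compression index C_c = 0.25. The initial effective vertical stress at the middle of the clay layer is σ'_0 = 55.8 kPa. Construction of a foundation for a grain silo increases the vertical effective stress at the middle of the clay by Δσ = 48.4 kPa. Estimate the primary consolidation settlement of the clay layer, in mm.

Final effective stress: σ'_f = σ'_0 + Δσ = 55.8 + 48.4 = 104.2 kPa.
Normally consolidated clay, so the full stress increment lies on the virgin compression line:
S_c = C_c·H/(1+e₀)·log₁₀(σ'_f/σ'_0) = 0.25×5.6/(1+1.26)×log₁₀(104.2/55.8)
    = 0.61947 × 0.27123 = 0.168 m

S_c ≈ 168 mm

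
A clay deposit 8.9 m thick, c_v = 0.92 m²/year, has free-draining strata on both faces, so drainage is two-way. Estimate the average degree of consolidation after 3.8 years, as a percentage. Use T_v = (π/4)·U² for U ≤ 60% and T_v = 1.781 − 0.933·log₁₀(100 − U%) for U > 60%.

Drainage path length: H_d = H/2 = 4.45 m (double drainage).
T_v = c_v·t/H_d² = 0.92×3.8/4.45² = 0.17654.
T_v = 0.17654 corresponds to the U ≤ 60% branch:
U = √(4T_v/π) = 0.4741

U ≈ 47.4 %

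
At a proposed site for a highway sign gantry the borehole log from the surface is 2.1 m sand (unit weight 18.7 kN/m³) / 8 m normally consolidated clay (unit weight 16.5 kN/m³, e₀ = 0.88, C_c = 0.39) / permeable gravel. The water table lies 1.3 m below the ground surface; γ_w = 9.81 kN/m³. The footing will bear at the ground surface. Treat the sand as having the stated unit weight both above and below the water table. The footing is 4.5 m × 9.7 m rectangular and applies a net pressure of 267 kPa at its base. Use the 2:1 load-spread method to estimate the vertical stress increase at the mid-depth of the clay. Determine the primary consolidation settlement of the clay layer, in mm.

S_c ≈ 567 mm

Mid-depth of clay below the ground surface: z = 2.1 + 8/2 = 6.1 m.
Total vertical stress at mid-clay: σ_v = 18.7×2.1 + 16.5×4 = 105.27 kPa.
Pore pressure: u = 9.81×(6.1 − 1.3) = 47.088 kPa.
Initial effective stress: σ'_0 = σ_v − u = 105.27 − 47.088 = 58.182 kPa.
Stress increase at mid-clay by the 2:1 spreading method:
Δσ = qBL/((B+z)(L+z)) = 267×4.5×9.7/((4.5+6.1)(9.7+6.1)) = 69.588 kPa
Final effective stress: σ'_f = σ'_0 + Δσ = 58.182 + 69.588 = 127.77 kPa.
Normally consolidated clay, so the full stress increment lies on the virgin compression line:
S_c = C_c·H/(1+e₀)·log₁₀(σ'_f/σ'_0) = 0.39×8/(1+0.88)×log₁₀(127.77/58.182)
    = 1.6596 × 0.34164 = 0.567 m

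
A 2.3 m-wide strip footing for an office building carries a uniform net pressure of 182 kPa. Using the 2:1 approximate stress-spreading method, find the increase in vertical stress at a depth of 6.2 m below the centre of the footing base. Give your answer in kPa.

Δσ_z ≈ 49.2 kPa

By the 2:1 method the load spreads at 1 horizontal : 2 vertical, so at depth z the loaded area has grown by z in each plan dimension:
Δσ = qB/(B+z) = 182×2.3/(2.3+6.2) = 49.247 kPa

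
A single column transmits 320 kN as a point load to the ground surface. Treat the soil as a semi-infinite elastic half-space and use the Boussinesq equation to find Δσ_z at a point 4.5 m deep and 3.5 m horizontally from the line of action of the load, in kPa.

Δσ_z ≈ 2.31 kPa

Boussinesq vertical stress below a point load on an elastic half-space:
Δσ_z = 3P/(2πz²) · [1 + (r/z)²]^(−5/2)
r/z = 3.5/4.5 = 0.77778; [1+(r/z)²]^(−5/2) = 0.30645.
Δσ_z = 3×320/(2π×4.5²) × 0.30645 = 7.5451 × 0.30645 = 2.312 kPa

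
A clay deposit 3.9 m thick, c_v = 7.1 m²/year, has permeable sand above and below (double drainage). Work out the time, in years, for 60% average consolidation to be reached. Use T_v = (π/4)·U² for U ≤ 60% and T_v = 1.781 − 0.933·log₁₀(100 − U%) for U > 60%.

Drainage path length: H_d = H/2 = 1.95 m (double drainage).
U ≤ 60%: T_v = (π/4)·U² = (π/4)×0.6² = 0.28274.
t = T_v·H_d²/c_v = 0.28274×1.95²/7.1 = 0.1514 years.

t ≈ 0.151 years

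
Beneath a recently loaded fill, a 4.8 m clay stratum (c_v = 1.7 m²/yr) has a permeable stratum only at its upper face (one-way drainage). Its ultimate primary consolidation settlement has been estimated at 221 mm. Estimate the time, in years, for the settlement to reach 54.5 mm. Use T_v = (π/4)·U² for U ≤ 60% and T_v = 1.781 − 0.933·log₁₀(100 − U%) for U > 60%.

Drainage path length: H_d = H = 4.8 m (single drainage).
U = S(t)/S_ult = 54.5/221 = 0.2466.
U ≤ 60%: T_v = (π/4)·U² = (π/4)×0.24661² = 0.047764.
t = T_v·H_d²/c_v = 0.047764×4.8²/1.7 = 0.6473 years.

t ≈ 0.647 years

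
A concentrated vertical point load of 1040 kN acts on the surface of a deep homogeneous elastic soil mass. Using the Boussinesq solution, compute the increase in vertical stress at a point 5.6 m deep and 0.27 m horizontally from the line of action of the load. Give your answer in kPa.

Δσ_z ≈ 15.7 kPa

Boussinesq vertical stress below a point load on an elastic half-space:
Δσ_z = 3P/(2πz²) · [1 + (r/z)²]^(−5/2)
r/z = 0.27/5.6 = 0.048214; [1+(r/z)²]^(−5/2) = 0.99421.
Δσ_z = 3×1040/(2π×5.6²) × 0.99421 = 15.834 × 0.99421 = 15.74 kPa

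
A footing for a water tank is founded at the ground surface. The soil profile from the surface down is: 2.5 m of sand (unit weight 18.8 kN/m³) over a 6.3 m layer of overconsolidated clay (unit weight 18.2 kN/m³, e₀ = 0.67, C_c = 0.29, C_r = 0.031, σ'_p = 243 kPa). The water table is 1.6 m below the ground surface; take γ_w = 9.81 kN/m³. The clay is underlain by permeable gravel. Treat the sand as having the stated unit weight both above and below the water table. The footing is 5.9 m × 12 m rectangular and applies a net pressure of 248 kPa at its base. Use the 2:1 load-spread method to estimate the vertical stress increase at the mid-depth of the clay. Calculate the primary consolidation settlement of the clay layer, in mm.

Mid-depth of clay below the ground surface: z = 2.5 + 6.3/2 = 5.65 m.
Total vertical stress at mid-clay: σ_v = 18.8×2.5 + 18.2×3.15 = 104.33 kPa.
Pore pressure: u = 9.81×(5.65 − 1.6) = 39.73 kPa.
Initial effective stress: σ'_0 = σ_v − u = 104.33 − 39.73 = 64.6 kPa.
Stress increase at mid-clay by the 2:1 spreading method:
Δσ = qBL/((B+z)(L+z)) = 248×5.9×12/((5.9+5.65)(12+5.65)) = 86.131 kPa
Final effective stress: σ'_f = 64.6 + 86.131 = 150.73 kPa.
σ'_f = 150.73 ≤ σ'_p = 243 kPa, so the clay remains overconsolidated and only the recompression index applies:
S_c = C_r·H/(1+e₀)·log₁₀(σ'_f/σ'_0) = 0.031×6.3/1.67×log₁₀(150.73/64.6)
    = 0.11695 × 0.36797 = 0.04303 m

S_c ≈ 43 mm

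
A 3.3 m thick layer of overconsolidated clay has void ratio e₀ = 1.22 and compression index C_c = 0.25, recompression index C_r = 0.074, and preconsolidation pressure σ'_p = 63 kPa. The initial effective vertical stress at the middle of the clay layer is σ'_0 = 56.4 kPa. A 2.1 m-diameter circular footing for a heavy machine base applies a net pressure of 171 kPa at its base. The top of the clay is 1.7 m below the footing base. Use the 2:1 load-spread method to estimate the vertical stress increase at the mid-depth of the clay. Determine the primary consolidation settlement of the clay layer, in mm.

S_c ≈ 47.4 mm

Mid-depth of clay below the footing base: z = 1.7 + 3.3/2 = 3.35 m.
Stress increase at mid-clay by the 2:1 spreading method:
Δσ ≈ qD²/(D+z)² = 171×2.1²/(2.1+3.35)² = 25.389 kPa
Final effective stress: σ'_f = 56.4 + 25.389 = 81.789 kPa.
σ'_f = 81.789 > σ'_p = 63 kPa, so the stress path crosses the preconsolidation pressure — recompression up to σ'_p, then virgin compression beyond:
S_c = H/(1+e₀)·[C_r·log₁₀(σ'_p/σ'_0) + C_c·log₁₀(σ'_f/σ'_p)]
    = 3.3/2.22 × [0.074×log₁₀(63/56.4) + 0.25×log₁₀(81.789/63)]
    = 1.4865 × [0.0035565 + 0.028339] = 0.04741 m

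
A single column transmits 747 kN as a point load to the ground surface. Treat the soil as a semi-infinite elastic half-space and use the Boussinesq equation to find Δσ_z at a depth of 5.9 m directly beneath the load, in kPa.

Δσ_z ≈ 10.2 kPa

Boussinesq vertical stress below a point load on an elastic half-space:
Δσ_z = 3P/(2πz²) · [1 + (r/z)²]^(−5/2)
r/z = 0/5.9 = 0; [1+(r/z)²]^(−5/2) = 1.
Δσ_z = 3×747/(2π×5.9²) × 1 = 10.246 × 1 = 10.25 kPa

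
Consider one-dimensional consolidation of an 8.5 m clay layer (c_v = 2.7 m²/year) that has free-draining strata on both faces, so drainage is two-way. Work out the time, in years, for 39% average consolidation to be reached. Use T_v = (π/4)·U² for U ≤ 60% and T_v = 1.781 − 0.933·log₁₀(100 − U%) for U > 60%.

t ≈ 0.799 years

Drainage path length: H_d = H/2 = 4.25 m (double drainage).
U ≤ 60%: T_v = (π/4)·U² = (π/4)×0.39² = 0.11946.
t = T_v·H_d²/c_v = 0.11946×4.25²/2.7 = 0.7992 years.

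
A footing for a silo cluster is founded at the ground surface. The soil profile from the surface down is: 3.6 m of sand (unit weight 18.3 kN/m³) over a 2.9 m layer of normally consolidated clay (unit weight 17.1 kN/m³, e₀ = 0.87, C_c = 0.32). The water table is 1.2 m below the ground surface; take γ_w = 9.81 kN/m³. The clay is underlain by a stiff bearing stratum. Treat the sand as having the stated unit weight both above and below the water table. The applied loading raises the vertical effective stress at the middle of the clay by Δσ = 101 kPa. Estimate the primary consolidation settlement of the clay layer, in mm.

Mid-depth of clay below the ground surface: z = 3.6 + 2.9/2 = 5.05 m.
Total vertical stress at mid-clay: σ_v = 18.3×3.6 + 17.1×1.45 = 90.675 kPa.
Pore pressure: u = 9.81×(5.05 − 1.2) = 37.769 kPa.
Initial effective stress: σ'_0 = σ_v − u = 90.675 − 37.769 = 52.906 kPa.
Final effective stress: σ'_f = σ'_0 + Δσ = 52.906 + 101 = 153.91 kPa.
Normally consolidated clay, so the full stress increment lies on the virgin compression line:
S_c = C_c·H/(1+e₀)·log₁₀(σ'_f/σ'_0) = 0.32×2.9/(1+0.87)×log₁₀(153.91/52.906)
    = 0.49626 × 0.46376 = 0.2301 m

S_c ≈ 230 mm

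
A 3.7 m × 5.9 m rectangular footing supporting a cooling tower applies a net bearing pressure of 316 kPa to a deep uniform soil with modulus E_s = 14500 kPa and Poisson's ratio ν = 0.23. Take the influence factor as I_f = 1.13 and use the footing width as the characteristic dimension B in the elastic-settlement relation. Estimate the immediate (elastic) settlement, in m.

S_e ≈ 0.0863 m

Immediate (elastic) settlement: S_e = q·B·(1−ν²)/E_s · I_f.
S_e = 316 × 3.7 × (1 − 0.23²) / 14500 × 1.13
    = 316 × 3.7 × 0.9471 / 14500 × 1.13
    = 0.0863 m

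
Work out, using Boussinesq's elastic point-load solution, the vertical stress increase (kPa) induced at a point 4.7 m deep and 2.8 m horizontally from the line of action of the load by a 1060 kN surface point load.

Boussinesq vertical stress below a point load on an elastic half-space:
Δσ_z = 3P/(2πz²) · [1 + (r/z)²]^(−5/2)
r/z = 2.8/4.7 = 0.59574; [1+(r/z)²]^(−5/2) = 0.46797.
Δσ_z = 3×1060/(2π×4.7²) × 0.46797 = 22.911 × 0.46797 = 10.72 kPa

Δσ_z ≈ 10.7 kPa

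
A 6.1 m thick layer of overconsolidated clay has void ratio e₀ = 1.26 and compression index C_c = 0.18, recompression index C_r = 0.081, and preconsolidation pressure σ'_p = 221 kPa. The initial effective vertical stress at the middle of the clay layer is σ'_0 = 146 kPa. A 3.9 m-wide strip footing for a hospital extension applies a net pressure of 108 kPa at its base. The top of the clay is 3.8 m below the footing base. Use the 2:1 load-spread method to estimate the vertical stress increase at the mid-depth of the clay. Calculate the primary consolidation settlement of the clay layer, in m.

Mid-depth of clay below the footing base: z = 3.8 + 6.1/2 = 6.85 m.
Stress increase at mid-clay by the 2:1 spreading method:
Δσ = qB/(B+z) = 108×3.9/(3.9+6.85) = 39.181 kPa
Final effective stress: σ'_f = 146 + 39.181 = 185.18 kPa.
σ'_f = 185.18 ≤ σ'_p = 221 kPa, so the clay remains overconsolidated and only the recompression index applies:
S_c = C_r·H/(1+e₀)·log₁₀(σ'_f/σ'_0) = 0.081×6.1/2.26×log₁₀(185.18/146)
    = 0.21863 × 0.10324 = 0.02257 m

S_c ≈ 0.0226 m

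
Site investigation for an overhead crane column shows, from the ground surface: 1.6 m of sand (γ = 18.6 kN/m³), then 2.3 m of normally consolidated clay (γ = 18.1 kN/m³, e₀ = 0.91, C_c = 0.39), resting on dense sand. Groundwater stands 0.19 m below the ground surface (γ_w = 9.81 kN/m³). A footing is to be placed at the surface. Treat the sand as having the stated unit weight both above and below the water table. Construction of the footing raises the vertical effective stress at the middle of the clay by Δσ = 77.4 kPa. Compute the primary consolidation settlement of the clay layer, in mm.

S_c ≈ 285 mm

Mid-depth of clay below the ground surface: z = 1.6 + 2.3/2 = 2.75 m.
Total vertical stress at mid-clay: σ_v = 18.6×1.6 + 18.1×1.15 = 50.575 kPa.
Pore pressure: u = 9.81×(2.75 − 0.19) = 25.114 kPa.
Initial effective stress: σ'_0 = σ_v − u = 50.575 − 25.114 = 25.461 kPa.
Final effective stress: σ'_f = σ'_0 + Δσ = 25.461 + 77.4 = 102.86 kPa.
Normally consolidated clay, so the full stress increment lies on the virgin compression line:
S_c = C_c·H/(1+e₀)·log₁₀(σ'_f/σ'_0) = 0.39×2.3/(1+0.91)×log₁₀(102.86/25.461)
    = 0.46963 × 0.60637 = 0.2848 m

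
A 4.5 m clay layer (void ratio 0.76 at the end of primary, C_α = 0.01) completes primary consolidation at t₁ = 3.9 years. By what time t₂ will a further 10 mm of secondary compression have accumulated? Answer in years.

S_s = C_α·H/(1+e_p)·log₁₀(t₂/t₁) ⇒ log₁₀(t₂/t₁) = S_s·(1+e_p)/(C_α·H).
log₁₀(t₂/t₁) = 0.01 × (1+0.76) / (0.01×4.5) = 0.3911
t₂ = t₁ × 10^0.3911 = 3.9 × 2.461 = 9.598 years

t₂ ≈ 9.6 years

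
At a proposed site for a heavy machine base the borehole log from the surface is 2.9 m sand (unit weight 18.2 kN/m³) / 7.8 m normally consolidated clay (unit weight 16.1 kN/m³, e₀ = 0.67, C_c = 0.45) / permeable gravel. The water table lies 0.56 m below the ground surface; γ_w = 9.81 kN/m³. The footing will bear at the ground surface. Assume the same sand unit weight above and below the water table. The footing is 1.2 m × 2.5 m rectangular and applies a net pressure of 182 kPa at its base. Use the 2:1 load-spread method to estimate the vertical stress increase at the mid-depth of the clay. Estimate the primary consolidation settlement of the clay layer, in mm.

S_c ≈ 116 mm

Mid-depth of clay below the ground surface: z = 2.9 + 7.8/2 = 6.8 m.
Total vertical stress at mid-clay: σ_v = 18.2×2.9 + 16.1×3.9 = 115.57 kPa.
Pore pressure: u = 9.81×(6.8 − 0.56) = 61.214 kPa.
Initial effective stress: σ'_0 = σ_v − u = 115.57 − 61.214 = 54.356 kPa.
Stress increase at mid-clay by the 2:1 spreading method:
Δσ = qBL/((B+z)(L+z)) = 182×1.2×2.5/((1.2+6.8)(2.5+6.8)) = 7.3387 kPa
Final effective stress: σ'_f = σ'_0 + Δσ = 54.356 + 7.3387 = 61.695 kPa.
Normally consolidated clay, so the full stress increment lies on the virgin compression line:
S_c = C_c·H/(1+e₀)·log₁₀(σ'_f/σ'_0) = 0.45×7.8/(1+0.67)×log₁₀(61.695/54.356)
    = 2.1018 × 0.055002 = 0.1156 m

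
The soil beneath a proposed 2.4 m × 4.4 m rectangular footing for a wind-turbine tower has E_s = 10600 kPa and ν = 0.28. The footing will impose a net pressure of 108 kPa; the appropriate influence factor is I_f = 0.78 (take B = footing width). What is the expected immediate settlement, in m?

Immediate (elastic) settlement: S_e = q·B·(1−ν²)/E_s · I_f.
S_e = 108 × 2.4 × (1 − 0.28²) / 10600 × 0.78
    = 108 × 2.4 × 0.9216 / 10600 × 0.78
    = 0.01758 m

S_e ≈ 0.0176 m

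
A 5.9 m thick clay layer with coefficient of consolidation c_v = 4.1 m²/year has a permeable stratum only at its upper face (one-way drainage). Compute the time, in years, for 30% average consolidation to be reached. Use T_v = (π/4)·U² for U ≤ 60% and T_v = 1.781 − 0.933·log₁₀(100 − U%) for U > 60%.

t ≈ 0.6 years

Drainage path length: H_d = H = 5.9 m (single drainage).
U ≤ 60%: T_v = (π/4)·U² = (π/4)×0.3² = 0.070686.
t = T_v·H_d²/c_v = 0.070686×5.9²/4.1 = 0.6001 years.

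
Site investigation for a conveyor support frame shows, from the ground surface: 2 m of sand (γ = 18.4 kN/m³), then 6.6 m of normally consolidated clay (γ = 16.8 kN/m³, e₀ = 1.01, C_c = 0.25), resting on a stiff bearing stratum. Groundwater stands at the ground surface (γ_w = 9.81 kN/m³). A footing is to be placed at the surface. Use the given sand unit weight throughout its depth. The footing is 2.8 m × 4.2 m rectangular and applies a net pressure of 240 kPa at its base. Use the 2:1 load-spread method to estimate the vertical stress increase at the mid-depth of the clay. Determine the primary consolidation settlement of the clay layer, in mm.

S_c ≈ 231 mm

Mid-depth of clay below the ground surface: z = 2 + 6.6/2 = 5.3 m.
Total vertical stress at mid-clay: σ_v = 18.4×2 + 16.8×3.3 = 92.24 kPa.
Pore pressure: u = 9.81×(5.3 − 0) = 51.993 kPa.
Initial effective stress: σ'_0 = σ_v − u = 92.24 − 51.993 = 40.247 kPa.
Stress increase at mid-clay by the 2:1 spreading method:
Δσ = qBL/((B+z)(L+z)) = 240×2.8×4.2/((2.8+5.3)(4.2+5.3)) = 36.678 kPa
Final effective stress: σ'_f = σ'_0 + Δσ = 40.247 + 36.678 = 76.925 kPa.
Normally consolidated clay, so the full stress increment lies on the virgin compression line:
S_c = C_c·H/(1+e₀)·log₁₀(σ'_f/σ'_0) = 0.25×6.6/(1+1.01)×log₁₀(76.925/40.247)
    = 0.8209 × 0.28133 = 0.2309 m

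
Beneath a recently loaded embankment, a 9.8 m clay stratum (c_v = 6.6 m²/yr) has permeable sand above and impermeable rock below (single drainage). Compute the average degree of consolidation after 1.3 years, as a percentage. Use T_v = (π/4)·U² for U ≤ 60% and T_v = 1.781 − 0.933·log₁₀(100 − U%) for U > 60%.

U ≈ 33.7 %

Drainage path length: H_d = H = 9.8 m (single drainage).
T_v = c_v·t/H_d² = 6.6×1.3/9.8² = 0.089338.
T_v = 0.089338 corresponds to the U ≤ 60% branch:
U = √(4T_v/π) = 0.3373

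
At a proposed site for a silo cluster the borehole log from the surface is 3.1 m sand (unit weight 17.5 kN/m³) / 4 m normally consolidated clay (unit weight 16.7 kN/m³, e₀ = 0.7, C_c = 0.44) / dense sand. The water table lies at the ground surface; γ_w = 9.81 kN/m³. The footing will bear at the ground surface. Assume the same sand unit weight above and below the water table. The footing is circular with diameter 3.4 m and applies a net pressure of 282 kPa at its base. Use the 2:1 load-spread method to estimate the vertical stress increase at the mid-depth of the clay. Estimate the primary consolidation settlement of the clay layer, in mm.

S_c ≈ 354 mm

Mid-depth of clay below the ground surface: z = 3.1 + 4/2 = 5.1 m.
Total vertical stress at mid-clay: σ_v = 17.5×3.1 + 16.7×2 = 87.65 kPa.
Pore pressure: u = 9.81×(5.1 − 0) = 50.031 kPa.
Initial effective stress: σ'_0 = σ_v − u = 87.65 − 50.031 = 37.619 kPa.
Stress increase at mid-clay by the 2:1 spreading method:
Δσ ≈ qD²/(D+z)² = 282×3.4²/(3.4+5.1)² = 45.12 kPa
Final effective stress: σ'_f = σ'_0 + Δσ = 37.619 + 45.12 = 82.739 kPa.
Normally consolidated clay, so the full stress increment lies on the virgin compression line:
S_c = C_c·H/(1+e₀)·log₁₀(σ'_f/σ'_0) = 0.44×4/(1+0.7)×log₁₀(82.739/37.619)
    = 1.0353 × 0.3423 = 0.3544 m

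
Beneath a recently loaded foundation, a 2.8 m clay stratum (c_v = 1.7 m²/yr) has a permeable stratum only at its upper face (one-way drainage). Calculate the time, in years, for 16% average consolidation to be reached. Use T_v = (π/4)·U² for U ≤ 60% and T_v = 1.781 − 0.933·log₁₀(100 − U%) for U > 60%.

Drainage path length: H_d = H = 2.8 m (single drainage).
U ≤ 60%: T_v = (π/4)·U² = (π/4)×0.16² = 0.020106.
t = T_v·H_d²/c_v = 0.020106×2.8²/1.7 = 0.09272 years.

t ≈ 0.0927 years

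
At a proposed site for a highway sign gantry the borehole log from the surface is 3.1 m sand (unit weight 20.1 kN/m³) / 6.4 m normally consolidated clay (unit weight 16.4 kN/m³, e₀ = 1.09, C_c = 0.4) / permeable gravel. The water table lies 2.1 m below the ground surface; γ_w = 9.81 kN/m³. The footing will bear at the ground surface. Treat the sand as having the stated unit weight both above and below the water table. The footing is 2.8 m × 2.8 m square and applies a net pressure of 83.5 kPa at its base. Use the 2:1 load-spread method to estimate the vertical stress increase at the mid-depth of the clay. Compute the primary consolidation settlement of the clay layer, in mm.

S_c ≈ 54.3 mm

Mid-depth of clay below the ground surface: z = 3.1 + 6.4/2 = 6.3 m.
Total vertical stress at mid-clay: σ_v = 20.1×3.1 + 16.4×3.2 = 114.79 kPa.
Pore pressure: u = 9.81×(6.3 − 2.1) = 41.202 kPa.
Initial effective stress: σ'_0 = σ_v − u = 114.79 − 41.202 = 73.588 kPa.
Stress increase at mid-clay by the 2:1 spreading method:
Δσ = qBL/((B+z)(L+z)) = 83.5×2.8×2.8/((2.8+6.3)(2.8+6.3)) = 7.9053 kPa
Final effective stress: σ'_f = σ'_0 + Δσ = 73.588 + 7.9053 = 81.493 kPa.
Normally consolidated clay, so the full stress increment lies on the virgin compression line:
S_c = C_c·H/(1+e₀)·log₁₀(σ'_f/σ'_0) = 0.4×6.4/(1+1.09)×log₁₀(81.493/73.588)
    = 1.2249 × 0.044313 = 0.05428 m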